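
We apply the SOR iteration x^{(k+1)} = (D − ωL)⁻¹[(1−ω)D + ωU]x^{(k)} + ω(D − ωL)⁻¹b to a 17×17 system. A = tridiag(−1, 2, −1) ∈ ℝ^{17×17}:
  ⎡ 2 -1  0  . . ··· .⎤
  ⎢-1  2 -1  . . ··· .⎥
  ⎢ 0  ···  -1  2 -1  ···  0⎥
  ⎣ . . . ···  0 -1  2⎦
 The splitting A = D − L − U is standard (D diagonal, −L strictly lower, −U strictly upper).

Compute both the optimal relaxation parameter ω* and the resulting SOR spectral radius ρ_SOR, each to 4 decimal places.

B_J for the 17×17 system has eigenvalues cos(kπ/18); ρ_J = cos(π/18) = 0.9848.
root = sin(π/18) = 0.17365  (since 1−cos² = sin²).
So ω* = 2/1.17365 = 1.7041 (Young).
At ω = 1.7041 every |λ(B_ω)| = ω−1, so ρ_SOR = 0.7041.

ω* = 1.7041, ρ_SOR = 0.7041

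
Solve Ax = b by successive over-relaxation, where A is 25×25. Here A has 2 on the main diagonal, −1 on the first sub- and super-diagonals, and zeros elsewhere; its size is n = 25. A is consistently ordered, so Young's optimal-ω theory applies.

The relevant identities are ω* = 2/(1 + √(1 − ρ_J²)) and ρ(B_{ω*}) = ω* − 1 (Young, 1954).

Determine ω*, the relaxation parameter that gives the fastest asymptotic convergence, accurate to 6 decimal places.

With n=25, ρ(Jacobi) = cos(π/26) = 0.992709.
1 − cos²(π/26) = sin²(π/26) ⇒ √(1−ρ_J²) = sin(π/26) = 0.1205367.
Then 2/(1+√(1−ρ_J²)) = 2/(1+0.1205367); ω* = 2/1.1205367 = 1.784859.
ρ(B_{ω*}) = ω*−1 = 0.784859

ω* = 1.784859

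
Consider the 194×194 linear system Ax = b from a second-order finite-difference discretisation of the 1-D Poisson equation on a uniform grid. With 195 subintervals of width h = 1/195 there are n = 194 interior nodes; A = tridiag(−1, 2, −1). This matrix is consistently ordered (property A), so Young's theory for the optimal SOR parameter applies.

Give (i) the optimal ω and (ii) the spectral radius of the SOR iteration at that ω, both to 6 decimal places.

With n=194, ρ(Jacobi) = cos(π/195) = 0.999870.
√(1 − cos²(π/195)) = sin(π/195) ≈ 0.0161100.
Young: ω* = 2/(1+√(1−ρ_J²)) = 2/(1+0.0161100) = 2/1.0161100 = 1.968291.
ρ_SOR = ω* − 1 = 1.968291 − 1 = 0.968291.

ω* = 1.968291, ρ_SOR = 0.968291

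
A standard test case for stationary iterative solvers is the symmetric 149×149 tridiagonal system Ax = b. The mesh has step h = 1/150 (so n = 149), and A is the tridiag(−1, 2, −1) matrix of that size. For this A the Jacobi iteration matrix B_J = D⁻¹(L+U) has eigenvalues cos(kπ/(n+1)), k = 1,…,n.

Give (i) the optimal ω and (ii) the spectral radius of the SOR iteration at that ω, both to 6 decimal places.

ω* = 1.958974, ρ_SOR = 0.958974

spectrum of D⁻¹(L+U) = {cos(kπ/150) : 1≤k≤149}; ρ_J = cos(π/150) = 0.999781.
√(1−ρ_J²) = |sin(π/150)| = 0.0209424
So ω* = 2/1.0209424 = 1.958974 (Young).
ρ_SOR = ω* − 1 = 1.958974 − 1 = 0.958974.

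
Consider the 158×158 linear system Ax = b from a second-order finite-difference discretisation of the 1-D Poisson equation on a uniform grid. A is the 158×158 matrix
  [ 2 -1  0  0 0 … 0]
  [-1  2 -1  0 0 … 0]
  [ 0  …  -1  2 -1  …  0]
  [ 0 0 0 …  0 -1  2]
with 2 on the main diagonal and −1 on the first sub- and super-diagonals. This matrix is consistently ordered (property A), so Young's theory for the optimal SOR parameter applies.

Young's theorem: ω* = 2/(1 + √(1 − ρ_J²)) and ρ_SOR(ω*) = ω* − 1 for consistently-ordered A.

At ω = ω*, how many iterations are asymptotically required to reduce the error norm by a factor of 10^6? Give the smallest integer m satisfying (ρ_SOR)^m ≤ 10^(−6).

m = 350

[ρ_J] n=158: ρ(B_J) = cos(π/(n+1)) = cos(π/159) = 0.9998048.
√(1 − cos²(π/159)) = sin(π/159) ≈ 0.0197572.
Then 2/(1+√(1−ρ_J²)) = 2/(1+0.0197572); ω* = 2/1.0197572 = 1.9612512.
and ρ(B_{ω*}) = 1.9612512 − 1 = 0.9612512.
For 6 digits: m = 6·ln10 / (−ln 0.9612512) = 13.8155/0.0395195 = 349.587; round up → m = 350.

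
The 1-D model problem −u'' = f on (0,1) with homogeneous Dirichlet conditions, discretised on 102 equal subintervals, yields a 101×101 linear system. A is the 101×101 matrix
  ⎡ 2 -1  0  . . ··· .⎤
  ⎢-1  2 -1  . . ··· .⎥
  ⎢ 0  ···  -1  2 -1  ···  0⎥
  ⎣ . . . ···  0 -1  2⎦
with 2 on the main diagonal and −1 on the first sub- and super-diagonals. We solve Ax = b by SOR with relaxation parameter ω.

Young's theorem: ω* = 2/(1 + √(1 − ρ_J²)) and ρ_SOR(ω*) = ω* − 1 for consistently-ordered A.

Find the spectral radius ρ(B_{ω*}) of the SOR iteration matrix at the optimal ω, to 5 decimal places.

ρ_SOR = 0.94025

[ρ_J] n=101: ρ(B_J) = cos(π/(n+1)) = cos(π/102) = 0.99953.
1 − cos²(π/102) = sin²(π/102) ⇒ √(1−ρ_J²) = sin(π/102) = 0.030795.
ω* = 2/(1+0.030795) = 1.94025
and ρ(B_{ω*}) = 1.94025 − 1 = 0.94025.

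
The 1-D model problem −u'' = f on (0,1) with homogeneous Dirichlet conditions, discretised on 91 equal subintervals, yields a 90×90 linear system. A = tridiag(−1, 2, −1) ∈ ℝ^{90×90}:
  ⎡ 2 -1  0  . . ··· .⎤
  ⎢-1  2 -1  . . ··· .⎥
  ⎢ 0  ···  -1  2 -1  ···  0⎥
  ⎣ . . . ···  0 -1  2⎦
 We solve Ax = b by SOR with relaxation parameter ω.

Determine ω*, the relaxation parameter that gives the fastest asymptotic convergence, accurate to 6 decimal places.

ω* = 1.933271

spectrum of D⁻¹(L+U) = {cos(kπ/91) : 1≤k≤90}; ρ_J = cos(π/91) = 0.999404.
root = sin(π/91) = 0.0345161  (since 1−cos² = sin²).
So ω* = 2/1.0345161 = 1.933271 (Young).
ρ_SOR = ω* − 1 ≈ 0.933271.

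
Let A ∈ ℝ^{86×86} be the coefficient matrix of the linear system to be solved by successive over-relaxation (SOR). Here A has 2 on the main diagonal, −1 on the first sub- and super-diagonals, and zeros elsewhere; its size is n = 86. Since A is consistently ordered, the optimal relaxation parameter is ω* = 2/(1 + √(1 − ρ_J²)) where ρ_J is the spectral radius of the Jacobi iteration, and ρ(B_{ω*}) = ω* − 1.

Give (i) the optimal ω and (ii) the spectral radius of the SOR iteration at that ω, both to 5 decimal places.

ω* = 1.93031, ρ_SOR = 0.93031

With n=86, ρ(Jacobi) = cos(π/87) = 0.99935.
root = sin(π/87) = 0.036102  (since 1−cos² = sin²).
Young: ω* = 2/(1+√(1−ρ_J²)) = 2/(1+0.036102) = 2/1.036102 = 1.93031.
and ρ(B_{ω*}) = 1.93031 − 1 = 0.93031.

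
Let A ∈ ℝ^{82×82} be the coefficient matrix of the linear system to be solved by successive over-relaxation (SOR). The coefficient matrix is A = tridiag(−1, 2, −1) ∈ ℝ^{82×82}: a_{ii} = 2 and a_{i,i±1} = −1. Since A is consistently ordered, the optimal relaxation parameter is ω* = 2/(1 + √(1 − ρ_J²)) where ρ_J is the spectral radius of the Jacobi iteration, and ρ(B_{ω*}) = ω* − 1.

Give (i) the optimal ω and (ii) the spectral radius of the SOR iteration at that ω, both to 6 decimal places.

ω* = 1.927077, ρ_SOR = 0.927077

[ρ_J] n=82: ρ(B_J) = cos(π/(n+1)) = cos(π/83) = 0.999284.
√(1 − cos²(π/83)) = sin(π/83) ≈ 0.0378415.
Young: ω* = 2/(1+√(1−ρ_J²)) = 2/(1+0.0378415) = 2/1.0378415 = 1.927077.
Hence ρ(B_{ω*}) = 1.927077 − 1 = 0.927077.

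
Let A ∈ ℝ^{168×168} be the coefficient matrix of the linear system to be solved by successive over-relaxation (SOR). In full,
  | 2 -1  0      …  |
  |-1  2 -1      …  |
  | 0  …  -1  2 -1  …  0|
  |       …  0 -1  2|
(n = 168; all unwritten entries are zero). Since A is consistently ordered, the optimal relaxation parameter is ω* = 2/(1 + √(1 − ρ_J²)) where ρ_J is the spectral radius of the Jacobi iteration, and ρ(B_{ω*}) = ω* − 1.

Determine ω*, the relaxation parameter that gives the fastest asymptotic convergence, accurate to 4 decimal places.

ω* = 1.9635

B_J for the 168×168 system has eigenvalues cos(kπ/169); ρ_J = cos(π/169) = 0.9998.
√(1−ρ_J²) = |sin(π/169)| = 0.01859
So ω* = 2/1.01859 = 1.9635 (Young).
[ρ_SOR] ω* − 1 = 0.9635.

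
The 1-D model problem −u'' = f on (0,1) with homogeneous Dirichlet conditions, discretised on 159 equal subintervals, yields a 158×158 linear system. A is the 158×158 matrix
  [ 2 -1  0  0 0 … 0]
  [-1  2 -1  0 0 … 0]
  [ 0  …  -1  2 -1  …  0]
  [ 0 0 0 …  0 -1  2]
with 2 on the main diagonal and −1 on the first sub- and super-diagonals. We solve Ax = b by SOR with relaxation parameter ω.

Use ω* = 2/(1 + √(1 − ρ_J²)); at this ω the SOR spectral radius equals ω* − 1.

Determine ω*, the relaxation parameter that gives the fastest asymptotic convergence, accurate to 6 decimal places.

With n=158, ρ(Jacobi) = cos(π/159) = 0.999805.
√(1−ρ_J²) simplifies to sin(π/159) = 0.0197572.
[ω*] 2 ÷ (1 + 0.0197572) = 2 ÷ 1.0197572 = 1.961251.
[ρ_SOR] ω* − 1 = 0.961251.

ω* = 1.961251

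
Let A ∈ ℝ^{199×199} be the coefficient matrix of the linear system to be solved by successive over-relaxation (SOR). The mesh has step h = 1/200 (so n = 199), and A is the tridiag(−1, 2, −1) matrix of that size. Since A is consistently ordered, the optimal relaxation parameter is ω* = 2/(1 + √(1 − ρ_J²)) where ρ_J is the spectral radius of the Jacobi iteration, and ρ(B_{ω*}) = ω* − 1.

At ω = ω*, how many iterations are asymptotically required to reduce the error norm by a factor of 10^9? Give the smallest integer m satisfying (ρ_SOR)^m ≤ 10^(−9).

m = 660

n=199: λ(B_J) = 1 − λ(A)/2 = cos(kπ/200); k=1 gives ρ_J = 0.9998766.
√(1−ρ_J²) simplifies to sin(π/200) = 0.0157073.
ω* = 2 / (1 + 0.0157073) = 2 / 1.0157073 ≈ 1.9690712.
[ρ_SOR] ω* − 1 = 0.9690712.
9·ln10 = 20.7233; −ln(0.9690712) = 0.0314172; m = ⌈20.7233/0.0314172⌉ = ⌈659.616⌉ = 660.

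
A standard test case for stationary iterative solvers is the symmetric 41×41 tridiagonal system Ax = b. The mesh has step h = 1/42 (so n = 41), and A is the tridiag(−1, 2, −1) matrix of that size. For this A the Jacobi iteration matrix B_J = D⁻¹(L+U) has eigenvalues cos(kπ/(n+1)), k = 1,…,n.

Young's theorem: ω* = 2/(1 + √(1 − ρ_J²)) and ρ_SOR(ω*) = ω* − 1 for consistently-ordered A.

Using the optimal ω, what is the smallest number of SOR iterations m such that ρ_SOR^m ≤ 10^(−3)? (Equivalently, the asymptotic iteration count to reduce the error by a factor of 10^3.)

m = 47

B_J for the 41×41 system has eigenvalues cos(kπ/42); ρ_J = cos(π/42) = 0.9972038.
root = sin(π/42) = 0.0747301  (since 1−cos² = sin²).
Then 2/(1+√(1−ρ_J²)) = 2/(1+0.0747301); ω* = 2/1.0747301 = 1.8609323.
At ω = 1.8609323 every |λ(B_ω)| = ω−1, so ρ_SOR = 0.8609323.
m ≥ 3·ln10 / (−ln 0.8609323) = 46.132; smallest integer m = 47.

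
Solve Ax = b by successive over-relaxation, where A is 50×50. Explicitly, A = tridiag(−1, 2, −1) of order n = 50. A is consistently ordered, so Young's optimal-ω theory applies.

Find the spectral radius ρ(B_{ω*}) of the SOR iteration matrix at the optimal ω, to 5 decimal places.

ρ_SOR = 0.88402

[ρ_J] n=50: ρ(B_J) = cos(π/(n+1)) = cos(π/51) = 0.99810.
root = sin(π/51) = 0.061561  (since 1−cos² = sin²).
Young: ω* = 2/(1+√(1−ρ_J²)) = 2/(1+0.061561) = 2/1.061561 = 1.88402.
At ω = 1.88402 every |λ(B_ω)| = ω−1, so ρ_SOR = 0.88402.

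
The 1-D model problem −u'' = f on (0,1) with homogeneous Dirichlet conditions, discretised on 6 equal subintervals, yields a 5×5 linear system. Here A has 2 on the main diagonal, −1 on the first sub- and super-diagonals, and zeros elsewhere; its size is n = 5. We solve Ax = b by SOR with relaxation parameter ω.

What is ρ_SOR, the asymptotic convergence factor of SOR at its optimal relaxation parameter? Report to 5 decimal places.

spectrum of D⁻¹(L+U) = {cos(kπ/6) : 1≤k≤5}; ρ_J = cos(π/6) = 0.86603.
√(1−ρ_J²) simplifies to sin(π/6) = 0.500000.
ω* = 2/(1+0.500000) = 1.33333
ρ(B_{ω*}) = ω*−1 = 0.33333

ρ_SOR = 0.33333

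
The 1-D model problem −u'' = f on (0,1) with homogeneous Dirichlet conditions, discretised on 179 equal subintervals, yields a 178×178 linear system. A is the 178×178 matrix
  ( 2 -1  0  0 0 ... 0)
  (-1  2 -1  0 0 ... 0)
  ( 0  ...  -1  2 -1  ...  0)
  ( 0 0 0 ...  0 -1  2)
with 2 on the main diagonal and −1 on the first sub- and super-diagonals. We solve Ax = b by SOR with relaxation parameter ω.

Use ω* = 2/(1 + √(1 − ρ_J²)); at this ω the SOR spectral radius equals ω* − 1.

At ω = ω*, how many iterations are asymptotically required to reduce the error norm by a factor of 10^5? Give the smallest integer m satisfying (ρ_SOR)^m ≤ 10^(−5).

[ρ_J] n=178: ρ(B_J) = cos(π/(n+1)) = cos(π/179) = 0.9998460.
root = sin(π/179) = 0.0175499  (since 1−cos² = sin²).
[ω*] 2 ÷ (1 + 0.0175499) = 2 ÷ 1.0175499 = 1.9655056.
ρ_SOR = ω* − 1 = 1.9655056 − 1 = 0.9655056.
m ≥ 5·ln10 / (−ln 0.9655056) = 327.971; smallest integer m = 328.

m = 328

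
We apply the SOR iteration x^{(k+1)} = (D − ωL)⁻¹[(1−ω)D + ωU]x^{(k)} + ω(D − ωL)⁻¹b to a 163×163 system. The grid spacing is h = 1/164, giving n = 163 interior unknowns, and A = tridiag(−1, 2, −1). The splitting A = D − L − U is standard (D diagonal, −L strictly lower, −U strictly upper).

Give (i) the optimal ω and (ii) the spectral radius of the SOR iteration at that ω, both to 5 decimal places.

ω* = 1.96241, ρ_SOR = 0.96241

spectrum of D⁻¹(L+U) = {cos(kπ/164) : 1≤k≤163}; ρ_J = cos(π/164) = 0.99982.
√(1−ρ_J²) = |sin(π/164)| = 0.019155
Young: ω* = 2/(1+√(1−ρ_J²)) = 2/(1+0.019155) = 2/1.019155 = 1.96241.
ρ(B_{ω*}) = ω*−1 = 0.96241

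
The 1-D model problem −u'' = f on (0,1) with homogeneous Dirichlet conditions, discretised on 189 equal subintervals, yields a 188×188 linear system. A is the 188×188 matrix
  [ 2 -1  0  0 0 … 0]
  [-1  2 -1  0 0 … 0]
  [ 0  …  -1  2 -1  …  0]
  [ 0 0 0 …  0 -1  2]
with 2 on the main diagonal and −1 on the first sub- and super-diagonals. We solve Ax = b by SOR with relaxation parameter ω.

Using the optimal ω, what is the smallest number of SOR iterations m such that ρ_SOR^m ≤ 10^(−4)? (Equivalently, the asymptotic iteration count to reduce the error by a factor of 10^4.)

m = 278

½·tridiag(1,0,1) at n=188: λ_k = cos(kπ/189); max |λ| at k=1 ⇒ ρ_J = cos(π/189) ≈ 0.9998619.
√(1−ρ_J²) simplifies to sin(π/189) = 0.0166214.
ω* = 2/(1 + 0.0166214) = 2/1.0166214 = 1.9673007.
ρ_SOR = ω* − 1 ≈ 0.9673007.
(0.9673007)^m ≤ 10^{−4}  ⇒  m·ln(0.9673007) ≤ −4·ln10  ⇒  m ≥ 277.037  ⇒  m = 278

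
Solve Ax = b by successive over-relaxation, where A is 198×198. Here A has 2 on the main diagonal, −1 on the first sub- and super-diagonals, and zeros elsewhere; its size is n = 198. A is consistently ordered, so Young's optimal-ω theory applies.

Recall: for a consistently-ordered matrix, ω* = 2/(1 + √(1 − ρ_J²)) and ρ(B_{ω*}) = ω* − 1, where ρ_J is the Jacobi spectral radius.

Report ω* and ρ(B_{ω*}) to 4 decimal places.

½·tridiag(1,0,1) at n=198: λ_k = cos(kπ/199); max |λ| at k=1 ⇒ ρ_J = cos(π/199) ≈ 0.9999.
root = sin(π/199) = 0.01579  (since 1−cos² = sin²).
[ω*] 2 ÷ (1 + 0.01579) = 2 ÷ 1.01579 = 1.9689.
ρ(B_{ω*}) = ω*−1 = 0.9689

ω* = 1.9689, ρ_SOR = 0.9689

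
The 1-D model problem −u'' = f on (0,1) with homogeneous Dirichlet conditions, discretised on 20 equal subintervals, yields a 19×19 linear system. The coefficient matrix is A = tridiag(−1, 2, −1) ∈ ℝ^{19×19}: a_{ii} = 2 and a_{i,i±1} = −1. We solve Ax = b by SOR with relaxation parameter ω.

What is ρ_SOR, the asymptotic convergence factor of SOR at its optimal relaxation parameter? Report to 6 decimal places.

B_J for the 19×19 system has eigenvalues cos(kπ/20); ρ_J = cos(π/20) = 0.987688.
root = sin(π/20) = 0.1564345  (since 1−cos² = sin²).
ω* = 2/(1 + 0.1564345) = 2/1.1564345 = 1.729454.
ρ_SOR = ω* − 1 = 1.729454 − 1 = 0.729454.

ρ_SOR = 0.729454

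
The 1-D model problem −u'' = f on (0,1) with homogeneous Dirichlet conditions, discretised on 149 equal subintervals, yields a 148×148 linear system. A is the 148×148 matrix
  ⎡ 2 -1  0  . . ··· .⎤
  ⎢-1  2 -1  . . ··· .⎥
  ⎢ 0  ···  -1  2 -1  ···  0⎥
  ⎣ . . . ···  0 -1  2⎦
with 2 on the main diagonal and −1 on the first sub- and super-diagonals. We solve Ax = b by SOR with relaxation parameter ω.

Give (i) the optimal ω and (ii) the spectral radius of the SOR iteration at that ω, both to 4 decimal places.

ω* = 1.9587, ρ_SOR = 0.9587

B_J for the 148×148 system has eigenvalues cos(kπ/149); ρ_J = cos(π/149) = 0.9998.
1 − cos²(π/149) = sin²(π/149) ⇒ √(1−ρ_J²) = sin(π/149) = 0.02108.
[ω*] 2 ÷ (1 + 0.02108) = 2 ÷ 1.02108 = 1.9587.
ρ(B_{ω*}) = ω*−1 = 0.9587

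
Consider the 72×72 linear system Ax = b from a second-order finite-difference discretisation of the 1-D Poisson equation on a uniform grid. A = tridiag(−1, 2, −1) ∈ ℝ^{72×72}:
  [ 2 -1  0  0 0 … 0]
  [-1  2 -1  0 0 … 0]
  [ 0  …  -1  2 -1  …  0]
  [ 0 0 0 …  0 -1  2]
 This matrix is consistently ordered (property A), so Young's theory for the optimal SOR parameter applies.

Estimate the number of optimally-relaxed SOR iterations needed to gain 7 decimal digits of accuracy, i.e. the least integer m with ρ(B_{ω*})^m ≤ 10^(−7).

m = 188

½·tridiag(1,0,1) at n=72: λ_k = cos(kπ/73); max |λ| at k=1 ⇒ ρ_J = cos(π/73) ≈ 0.9990741.
√(1−ρ_J²) simplifies to sin(π/73) = 0.0430222.
Then 2/(1+√(1−ρ_J²)) = 2/(1+0.0430222); ω* = 2/1.0430222 = 1.9175047.
Hence ρ(B_{ω*}) = 1.9175047 − 1 = 0.9175047.
For 7 digits: m = 7·ln10 / (−ln 0.9175047) = 16.1181/0.0860976 = 187.207; round up → m = 188.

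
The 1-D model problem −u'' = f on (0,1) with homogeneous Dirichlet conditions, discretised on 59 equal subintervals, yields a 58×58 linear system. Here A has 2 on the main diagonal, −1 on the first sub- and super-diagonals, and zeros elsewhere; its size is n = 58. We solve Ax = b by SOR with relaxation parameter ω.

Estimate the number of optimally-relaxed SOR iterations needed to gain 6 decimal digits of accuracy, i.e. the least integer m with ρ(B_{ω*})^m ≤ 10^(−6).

B_J for the 58×58 system has eigenvalues cos(kπ/59); ρ_J = cos(π/59) = 0.9985827.
1 − cos²(π/59) = sin²(π/59) ⇒ √(1−ρ_J²) = sin(π/59) = 0.0532222.
[ω*] 2 ÷ (1 + 0.0532222) = 2 ÷ 1.0532222 = 1.8989345.
At ω = 1.8989345 every |λ(B_ω)| = ω−1, so ρ_SOR = 0.8989345.
ρ_SOR^m ≤ 10^(−6) ⇔ m ≥ 6·ln10/(−ln 0.8989345) = 13.8155/0.106545 = 129.668; m = ⌈129.668⌉ = 130.

m = 130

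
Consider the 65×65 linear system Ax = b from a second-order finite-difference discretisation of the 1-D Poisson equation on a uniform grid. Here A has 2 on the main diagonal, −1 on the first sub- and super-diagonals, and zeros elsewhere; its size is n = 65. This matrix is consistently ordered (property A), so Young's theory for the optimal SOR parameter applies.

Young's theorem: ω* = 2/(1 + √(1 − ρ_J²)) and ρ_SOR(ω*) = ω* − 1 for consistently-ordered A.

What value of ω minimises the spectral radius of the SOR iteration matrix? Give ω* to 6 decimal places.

[ρ_J] n=65: ρ(B_J) = cos(π/(n+1)) = cos(π/66) = 0.998867.
√(1 − cos²(π/66)) = sin(π/66) ≈ 0.0475819.
Then 2/(1+√(1−ρ_J²)) = 2/(1+0.0475819); ω* = 2/1.0475819 = 1.909159.
and ρ(B_{ω*}) = 1.909159 − 1 = 0.909159.

ω* = 1.909159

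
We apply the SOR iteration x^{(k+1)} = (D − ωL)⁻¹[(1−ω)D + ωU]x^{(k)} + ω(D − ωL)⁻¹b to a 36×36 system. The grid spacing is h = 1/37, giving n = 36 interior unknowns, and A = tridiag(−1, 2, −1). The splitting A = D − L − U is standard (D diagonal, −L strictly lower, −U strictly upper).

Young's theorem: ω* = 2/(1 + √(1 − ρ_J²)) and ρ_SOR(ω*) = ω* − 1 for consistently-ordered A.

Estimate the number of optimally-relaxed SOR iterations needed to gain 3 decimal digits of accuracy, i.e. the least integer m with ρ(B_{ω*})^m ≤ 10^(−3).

spectrum of D⁻¹(L+U) = {cos(kπ/37) : 1≤k≤36}; ρ_J = cos(π/37) = 0.9963975.
√(1−ρ_J²) simplifies to sin(π/37) = 0.0848059.
[ω*] 2 ÷ (1 + 0.0848059) = 2 ÷ 1.0848059 = 1.8436478.
ρ_SOR = ω* − 1 = 1.8436478 − 1 = 0.8436478.
Need (0.8436478)^m ≤ 10^(−3): m ≥ 3·ln10/|ln 0.8436478| = 6.90776/0.17002 = 40.629 ⇒ m = 41.

m = 41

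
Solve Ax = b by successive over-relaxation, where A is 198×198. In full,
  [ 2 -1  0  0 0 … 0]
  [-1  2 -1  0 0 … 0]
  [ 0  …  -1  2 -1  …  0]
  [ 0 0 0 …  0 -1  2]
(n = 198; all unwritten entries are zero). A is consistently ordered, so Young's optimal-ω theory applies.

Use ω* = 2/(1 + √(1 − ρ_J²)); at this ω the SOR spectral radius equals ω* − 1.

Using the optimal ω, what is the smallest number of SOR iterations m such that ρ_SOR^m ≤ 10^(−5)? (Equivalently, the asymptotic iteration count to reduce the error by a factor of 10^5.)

½·tridiag(1,0,1) at n=198: λ_k = cos(kπ/199); max |λ| at k=1 ⇒ ρ_J = cos(π/199) ≈ 0.9998754.
√(1−ρ_J²) = |sin(π/199)| = 0.0157862
ω* = 2/(1 + 0.0157862) = 2/1.0157862 = 1.9689183.
At ω = 1.9689183 every |λ(B_ω)| = ω−1, so ρ_SOR = 0.9689183.
m ≥ 5·ln10 / (−ln 0.9689183) = 364.621; smallest integer m = 365.

m = 365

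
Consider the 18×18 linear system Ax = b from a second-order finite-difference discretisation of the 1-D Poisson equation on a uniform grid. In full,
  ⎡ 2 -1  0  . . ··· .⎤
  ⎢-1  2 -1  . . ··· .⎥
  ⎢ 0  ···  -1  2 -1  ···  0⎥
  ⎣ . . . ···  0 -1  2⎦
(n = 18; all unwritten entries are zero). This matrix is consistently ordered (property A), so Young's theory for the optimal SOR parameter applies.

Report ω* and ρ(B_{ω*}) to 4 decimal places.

With n=18, ρ(Jacobi) = cos(π/19) = 0.9864.
√(1−ρ_J²) simplifies to sin(π/19) = 0.16459.
Then 2/(1+√(1−ρ_J²)) = 2/(1+0.16459); ω* = 2/1.16459 = 1.7173.
and ρ(B_{ω*}) = 1.7173 − 1 = 0.7173.

ω* = 1.7173, ρ_SOR = 0.7173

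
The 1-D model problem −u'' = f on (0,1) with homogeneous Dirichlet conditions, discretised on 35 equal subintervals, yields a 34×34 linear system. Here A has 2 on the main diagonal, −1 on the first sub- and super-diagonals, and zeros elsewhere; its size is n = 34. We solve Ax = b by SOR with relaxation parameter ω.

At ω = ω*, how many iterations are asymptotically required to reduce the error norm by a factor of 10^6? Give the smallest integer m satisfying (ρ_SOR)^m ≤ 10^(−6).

m = 77

With n=34, ρ(Jacobi) = cos(π/35) = 0.9959743.
√(1−ρ_J²) = |sin(π/35)| = 0.0896393
Young: ω* = 2/(1+√(1−ρ_J²)) = 2/(1+0.0896393) = 2/1.0896393 = 1.8354698.
and ρ(B_{ω*}) = 1.8354698 − 1 = 0.8354698.
m ≥ 6·ln10 / (−ln 0.8354698) = 76.855; smallest integer m = 77.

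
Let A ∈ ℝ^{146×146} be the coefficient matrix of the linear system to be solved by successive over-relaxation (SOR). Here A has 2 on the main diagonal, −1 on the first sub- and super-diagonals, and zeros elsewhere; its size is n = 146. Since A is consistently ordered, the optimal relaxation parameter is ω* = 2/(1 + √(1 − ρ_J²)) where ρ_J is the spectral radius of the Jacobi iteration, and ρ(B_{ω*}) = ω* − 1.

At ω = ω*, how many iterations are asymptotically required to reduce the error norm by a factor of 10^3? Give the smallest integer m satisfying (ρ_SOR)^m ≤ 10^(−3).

n=146: λ(B_J) = 1 − λ(A)/2 = cos(kπ/147); k=1 gives ρ_J = 0.9997716.
√(1−ρ_J²) simplifies to sin(π/147) = 0.0213698.
ω* = 2 / (1 + 0.0213698) = 2 / 1.0213698 ≈ 1.9581546.
ρ_SOR = ω* − 1 ≈ 0.9581546.
3·ln10 = 6.90776; −ln(0.9581546) = 0.0427461; m = ⌈6.90776/0.0427461⌉ = ⌈161.600⌉ = 162.

m = 162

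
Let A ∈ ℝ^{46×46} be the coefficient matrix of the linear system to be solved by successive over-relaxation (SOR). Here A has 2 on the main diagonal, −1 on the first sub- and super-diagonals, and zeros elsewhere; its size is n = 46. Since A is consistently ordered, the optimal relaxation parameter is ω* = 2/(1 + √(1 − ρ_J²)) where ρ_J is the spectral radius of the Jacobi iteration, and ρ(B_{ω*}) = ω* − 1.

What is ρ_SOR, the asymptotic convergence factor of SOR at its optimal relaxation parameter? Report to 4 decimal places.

B_J for the 46×46 system has eigenvalues cos(kπ/47); ρ_J = cos(π/47) = 0.9978.
1 − cos²(π/47) = sin²(π/47) ⇒ √(1−ρ_J²) = sin(π/47) = 0.06679.
ω* = 2/(1 + 0.06679) = 2/1.06679 = 1.8748.
ρ_SOR = ω* − 1 = 1.8748 − 1 = 0.8748.

ρ_SOR = 0.8748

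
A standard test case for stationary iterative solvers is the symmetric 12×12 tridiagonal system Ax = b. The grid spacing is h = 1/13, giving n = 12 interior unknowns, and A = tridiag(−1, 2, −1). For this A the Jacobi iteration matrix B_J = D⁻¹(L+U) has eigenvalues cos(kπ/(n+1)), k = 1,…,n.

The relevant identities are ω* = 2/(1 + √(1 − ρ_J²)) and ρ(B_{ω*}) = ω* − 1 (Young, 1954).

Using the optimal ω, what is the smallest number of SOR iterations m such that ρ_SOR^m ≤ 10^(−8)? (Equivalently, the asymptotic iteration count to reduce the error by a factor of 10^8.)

ρ_J = max_k |cos(kπ/13)| = cos(π/13) = 0.9709418
root = sin(π/13) = 0.2393157  (since 1−cos² = sin²).
So ω* = 2/1.2393157 = 1.6137938 (Young).
and ρ(B_{ω*}) = 1.6137938 − 1 = 0.6137938.
For 8 digits: m = 8·ln10 / (−ln 0.6137938) = 18.4207/0.488096 = 37.740; round up → m = 38.

m = 38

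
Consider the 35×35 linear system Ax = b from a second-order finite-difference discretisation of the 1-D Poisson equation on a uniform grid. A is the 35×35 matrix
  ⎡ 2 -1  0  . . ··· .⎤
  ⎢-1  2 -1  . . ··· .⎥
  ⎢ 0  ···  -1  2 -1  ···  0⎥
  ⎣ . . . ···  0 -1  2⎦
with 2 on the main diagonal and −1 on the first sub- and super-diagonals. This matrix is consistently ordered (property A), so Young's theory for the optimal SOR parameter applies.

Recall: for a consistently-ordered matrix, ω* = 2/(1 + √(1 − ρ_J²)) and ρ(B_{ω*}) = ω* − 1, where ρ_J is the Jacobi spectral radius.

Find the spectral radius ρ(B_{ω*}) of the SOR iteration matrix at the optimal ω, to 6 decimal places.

[ρ_J] n=35: ρ(B_J) = cos(π/(n+1)) = cos(π/36) = 0.996195.
root = sin(π/36) = 0.0871557  (since 1−cos² = sin²).
So ω* = 2/1.0871557 = 1.839663 (Young).
ρ_SOR = ω* − 1 = 1.839663 − 1 = 0.839663.

ρ_SOR = 0.839663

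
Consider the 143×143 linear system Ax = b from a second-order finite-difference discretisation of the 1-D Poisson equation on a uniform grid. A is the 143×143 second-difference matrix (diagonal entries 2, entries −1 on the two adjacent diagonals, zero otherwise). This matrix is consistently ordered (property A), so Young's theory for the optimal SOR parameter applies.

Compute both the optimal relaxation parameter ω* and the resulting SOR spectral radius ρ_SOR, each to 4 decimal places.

[ρ_J] n=143: ρ(B_J) = cos(π/(n+1)) = cos(π/144) = 0.9998.
√(1−ρ_J²) = |sin(π/144)| = 0.02181
ω* = 2 / (1 + 0.02181) = 2 / 1.02181 ≈ 1.9573.
ρ_SOR = ω* − 1 = 1.9573 − 1 = 0.9573.

ω* = 1.9573, ρ_SOR = 0.9573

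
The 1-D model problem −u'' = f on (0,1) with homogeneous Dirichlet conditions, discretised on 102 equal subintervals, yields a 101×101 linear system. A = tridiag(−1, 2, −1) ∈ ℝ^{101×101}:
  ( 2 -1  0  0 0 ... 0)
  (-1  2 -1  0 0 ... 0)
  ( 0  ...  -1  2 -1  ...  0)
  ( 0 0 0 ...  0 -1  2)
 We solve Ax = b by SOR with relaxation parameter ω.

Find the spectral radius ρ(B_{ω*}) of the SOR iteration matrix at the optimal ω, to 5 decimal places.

ρ_SOR = 0.94025

B_J for the 101×101 system has eigenvalues cos(kπ/102); ρ_J = cos(π/102) = 0.99953.
√(1−ρ_J²) simplifies to sin(π/102) = 0.030795.
Then 2/(1+√(1−ρ_J²)) = 2/(1+0.030795); ω* = 2/1.030795 = 1.94025.
ρ(B_{ω*}) = ω*−1 = 0.94025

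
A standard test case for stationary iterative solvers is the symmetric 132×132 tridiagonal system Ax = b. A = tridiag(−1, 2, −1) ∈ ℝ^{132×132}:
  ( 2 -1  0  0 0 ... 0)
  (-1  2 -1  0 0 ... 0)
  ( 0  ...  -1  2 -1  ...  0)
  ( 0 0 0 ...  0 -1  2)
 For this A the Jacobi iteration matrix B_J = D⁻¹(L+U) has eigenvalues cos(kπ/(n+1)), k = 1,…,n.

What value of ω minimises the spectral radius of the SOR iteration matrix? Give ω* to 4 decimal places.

[ρ_J] n=132: ρ(B_J) = cos(π/(n+1)) = cos(π/133) = 0.9997.
root = sin(π/133) = 0.02362  (since 1−cos² = sin²).
ω* = 2 / (1 + 0.02362) = 2 / 1.02362 ≈ 1.9539.
ρ(B_{ω*}) = ω*−1 = 0.9539

ω* = 1.9539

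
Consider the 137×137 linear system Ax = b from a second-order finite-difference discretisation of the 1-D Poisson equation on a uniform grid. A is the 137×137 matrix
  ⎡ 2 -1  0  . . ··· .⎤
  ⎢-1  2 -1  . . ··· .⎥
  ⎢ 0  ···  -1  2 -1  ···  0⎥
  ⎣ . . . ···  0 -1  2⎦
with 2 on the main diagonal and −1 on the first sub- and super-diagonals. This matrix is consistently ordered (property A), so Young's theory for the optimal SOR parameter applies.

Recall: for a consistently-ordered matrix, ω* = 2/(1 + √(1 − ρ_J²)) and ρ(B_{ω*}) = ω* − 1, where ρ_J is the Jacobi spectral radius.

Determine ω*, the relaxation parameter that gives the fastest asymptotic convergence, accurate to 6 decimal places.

spectrum of D⁻¹(L+U) = {cos(kπ/138) : 1≤k≤137}; ρ_J = cos(π/138) = 0.999741.
√(1−ρ_J²) simplifies to sin(π/138) = 0.0227632.
Then 2/(1+√(1−ρ_J²)) = 2/(1+0.0227632); ω* = 2/1.0227632 = 1.955487.
[ρ_SOR] ω* − 1 = 0.955487.

ω* = 1.955487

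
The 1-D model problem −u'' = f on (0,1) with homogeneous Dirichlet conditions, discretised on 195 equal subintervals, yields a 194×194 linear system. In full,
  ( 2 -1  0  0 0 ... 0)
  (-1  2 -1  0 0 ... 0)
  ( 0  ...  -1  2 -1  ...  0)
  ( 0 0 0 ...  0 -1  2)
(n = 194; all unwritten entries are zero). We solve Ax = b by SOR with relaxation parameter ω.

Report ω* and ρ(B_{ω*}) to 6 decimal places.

B_J for the 194×194 system has eigenvalues cos(kπ/195); ρ_J = cos(π/195) = 0.999870.
root = sin(π/195) = 0.0161100  (since 1−cos² = sin²).
ω* = 2 / (1 + 0.0161100) = 2 / 1.0161100 ≈ 1.968291.
[ρ_SOR] ω* − 1 = 0.968291.

ω* = 1.968291, ρ_SOR = 0.968291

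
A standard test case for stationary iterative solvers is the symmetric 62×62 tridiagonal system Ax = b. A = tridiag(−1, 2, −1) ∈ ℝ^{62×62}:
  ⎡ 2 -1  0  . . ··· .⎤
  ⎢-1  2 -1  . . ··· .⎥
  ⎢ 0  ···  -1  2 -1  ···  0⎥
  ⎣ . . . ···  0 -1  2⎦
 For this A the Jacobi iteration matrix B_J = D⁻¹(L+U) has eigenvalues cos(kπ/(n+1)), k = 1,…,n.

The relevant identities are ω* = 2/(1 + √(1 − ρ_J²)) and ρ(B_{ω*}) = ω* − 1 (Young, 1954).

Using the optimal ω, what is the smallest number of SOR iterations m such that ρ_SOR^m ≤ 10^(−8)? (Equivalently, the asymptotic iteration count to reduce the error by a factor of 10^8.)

m = 185

spectrum of D⁻¹(L+U) = {cos(kπ/63) : 1≤k≤62}; ρ_J = cos(π/63) = 0.9987569.
√(1−ρ_J²) = |sin(π/63)| = 0.0498459
Then 2/(1+√(1−ρ_J²)) = 2/(1+0.0498459); ω* = 2/1.0498459 = 1.9050415.
ρ_SOR = ω* − 1 = 1.9050415 − 1 = 0.9050415.
m ≥ 8·ln10 / (−ln 0.9050415) = 184.623; smallest integer m = 185.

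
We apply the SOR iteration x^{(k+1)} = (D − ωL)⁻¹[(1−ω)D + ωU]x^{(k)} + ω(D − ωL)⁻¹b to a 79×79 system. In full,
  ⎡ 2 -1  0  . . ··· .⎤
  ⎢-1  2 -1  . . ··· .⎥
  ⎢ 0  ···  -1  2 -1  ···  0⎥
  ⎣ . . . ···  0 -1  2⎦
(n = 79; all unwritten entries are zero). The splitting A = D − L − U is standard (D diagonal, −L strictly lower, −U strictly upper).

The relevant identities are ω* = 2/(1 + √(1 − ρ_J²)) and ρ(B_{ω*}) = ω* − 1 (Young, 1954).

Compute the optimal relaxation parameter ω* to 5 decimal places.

ω* = 1.92445

n=79: λ(B_J) = 1 − λ(A)/2 = cos(kπ/80); k=1 gives ρ_J = 0.99923.
√(1 − cos²(π/80)) = sin(π/80) ≈ 0.039260.
Then 2/(1+√(1−ρ_J²)) = 2/(1+0.039260); ω* = 2/1.039260 = 1.92445.
At ω = 1.92445 every |λ(B_ω)| = ω−1, so ρ_SOR = 0.92445.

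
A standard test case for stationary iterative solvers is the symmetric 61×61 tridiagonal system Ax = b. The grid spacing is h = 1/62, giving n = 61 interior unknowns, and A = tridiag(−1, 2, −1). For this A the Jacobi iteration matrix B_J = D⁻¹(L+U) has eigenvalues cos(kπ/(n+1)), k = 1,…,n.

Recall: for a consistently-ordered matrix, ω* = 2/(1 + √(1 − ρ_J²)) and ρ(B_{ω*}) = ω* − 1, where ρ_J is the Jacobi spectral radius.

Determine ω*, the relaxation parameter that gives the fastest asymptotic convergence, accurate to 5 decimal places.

With n=61, ρ(Jacobi) = cos(π/62) = 0.99872.
√(1−ρ_J²) = |sin(π/62)| = 0.050649
So ω* = 2/1.050649 = 1.90359 (Young).
At ω = 1.90359 every |λ(B_ω)| = ω−1, so ρ_SOR = 0.90359.

ω* = 1.90359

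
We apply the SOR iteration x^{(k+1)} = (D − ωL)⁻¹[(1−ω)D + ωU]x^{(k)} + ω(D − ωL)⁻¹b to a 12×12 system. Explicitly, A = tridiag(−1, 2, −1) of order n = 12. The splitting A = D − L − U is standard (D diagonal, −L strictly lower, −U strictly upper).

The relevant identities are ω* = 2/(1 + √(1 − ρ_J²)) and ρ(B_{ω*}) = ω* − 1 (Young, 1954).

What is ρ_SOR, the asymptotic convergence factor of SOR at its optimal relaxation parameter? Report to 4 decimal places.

ρ_SOR = 0.6138

B_J for the 12×12 system has eigenvalues cos(kπ/13); ρ_J = cos(π/13) = 0.9709.
root = sin(π/13) = 0.23932  (since 1−cos² = sin²).
Young: ω* = 2/(1+√(1−ρ_J²)) = 2/(1+0.23932) = 2/1.23932 = 1.6138.
[ρ_SOR] ω* − 1 = 0.6138.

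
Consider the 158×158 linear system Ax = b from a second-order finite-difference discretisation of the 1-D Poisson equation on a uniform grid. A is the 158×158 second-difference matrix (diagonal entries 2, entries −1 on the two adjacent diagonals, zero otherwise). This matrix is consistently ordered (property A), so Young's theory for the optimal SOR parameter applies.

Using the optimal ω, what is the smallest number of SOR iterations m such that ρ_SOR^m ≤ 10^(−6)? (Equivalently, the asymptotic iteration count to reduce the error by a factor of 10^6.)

spectrum of D⁻¹(L+U) = {cos(kπ/159) : 1≤k≤158}; ρ_J = cos(π/159) = 0.9998048.
root = sin(π/159) = 0.0197572  (since 1−cos² = sin²).
[ω*] 2 ÷ (1 + 0.0197572) = 2 ÷ 1.0197572 = 1.9612512.
At ω = 1.9612512 every |λ(B_ω)| = ω−1, so ρ_SOR = 0.9612512.
6·ln10 = 13.8155; −ln(0.9612512) = 0.0395195; m = ⌈13.8155/0.0395195⌉ = ⌈349.587⌉ = 350.

m = 350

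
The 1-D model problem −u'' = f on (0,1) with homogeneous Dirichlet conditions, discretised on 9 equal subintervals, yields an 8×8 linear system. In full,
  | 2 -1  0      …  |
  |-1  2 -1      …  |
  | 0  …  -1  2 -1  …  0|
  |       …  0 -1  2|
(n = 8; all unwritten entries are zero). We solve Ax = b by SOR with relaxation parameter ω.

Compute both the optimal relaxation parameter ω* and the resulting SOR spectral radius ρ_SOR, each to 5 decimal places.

With n=8, ρ(Jacobi) = cos(π/9) = 0.93969.
root = sin(π/9) = 0.342020  (since 1−cos² = sin²).
So ω* = 2/1.342020 = 1.49029 (Young).
and ρ(B_{ω*}) = 1.49029 − 1 = 0.49029.

ω* = 1.49029, ρ_SOR = 0.49029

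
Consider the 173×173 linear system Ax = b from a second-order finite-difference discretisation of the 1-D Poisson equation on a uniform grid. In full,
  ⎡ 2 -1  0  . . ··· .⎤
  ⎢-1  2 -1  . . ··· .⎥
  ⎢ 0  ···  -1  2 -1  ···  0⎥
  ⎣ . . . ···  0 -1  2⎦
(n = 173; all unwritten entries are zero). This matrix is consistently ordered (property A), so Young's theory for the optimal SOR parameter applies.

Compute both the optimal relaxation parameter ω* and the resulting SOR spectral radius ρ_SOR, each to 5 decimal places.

ω* = 1.96453, ρ_SOR = 0.96453

½·tridiag(1,0,1) at n=173: λ_k = cos(kπ/174); max |λ| at k=1 ⇒ ρ_J = cos(π/174) ≈ 0.99984.
√(1 − cos²(π/174)) = sin(π/174) ≈ 0.018054.
ω* = 2/(1+0.018054) = 1.96453
ρ_SOR = ω* − 1 ≈ 0.96453.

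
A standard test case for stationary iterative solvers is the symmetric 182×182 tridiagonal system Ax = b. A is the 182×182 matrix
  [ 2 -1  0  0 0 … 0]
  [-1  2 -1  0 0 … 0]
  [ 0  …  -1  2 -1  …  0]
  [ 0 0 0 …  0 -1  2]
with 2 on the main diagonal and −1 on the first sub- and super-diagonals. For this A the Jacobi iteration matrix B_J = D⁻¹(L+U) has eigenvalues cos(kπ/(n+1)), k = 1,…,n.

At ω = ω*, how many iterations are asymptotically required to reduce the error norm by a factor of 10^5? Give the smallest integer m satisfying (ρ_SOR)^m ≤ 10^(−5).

spectrum of D⁻¹(L+U) = {cos(kπ/183) : 1≤k≤182}; ρ_J = cos(π/183) = 0.9998526.
√(1−ρ_J²) = |sin(π/183)| = 0.0171663
ω* = 2/(1+0.0171663) = 1.9662468
Hence ρ(B_{ω*}) = 1.9662468 − 1 = 0.9662468.
Need (0.9662468)^m ≤ 10^(−5): m ≥ 5·ln10/|ln 0.9662468| = 11.5129/0.034336 = 335.301 ⇒ m = 336.

m = 336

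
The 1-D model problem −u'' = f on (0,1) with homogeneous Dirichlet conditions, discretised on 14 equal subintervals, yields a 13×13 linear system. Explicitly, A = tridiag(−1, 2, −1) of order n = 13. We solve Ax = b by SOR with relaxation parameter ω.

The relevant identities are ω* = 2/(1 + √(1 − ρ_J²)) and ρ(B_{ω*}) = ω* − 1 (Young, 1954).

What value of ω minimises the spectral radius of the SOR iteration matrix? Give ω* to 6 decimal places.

[ρ_J] n=13: ρ(B_J) = cos(π/(n+1)) = cos(π/14) = 0.974928.
√(1 − cos²(π/14)) = sin(π/14) ≈ 0.2225209.
Young: ω* = 2/(1+√(1−ρ_J²)) = 2/(1+0.2225209) = 2/1.2225209 = 1.635964.
ρ_SOR = ω* − 1 ≈ 0.635964.

ω* = 1.635964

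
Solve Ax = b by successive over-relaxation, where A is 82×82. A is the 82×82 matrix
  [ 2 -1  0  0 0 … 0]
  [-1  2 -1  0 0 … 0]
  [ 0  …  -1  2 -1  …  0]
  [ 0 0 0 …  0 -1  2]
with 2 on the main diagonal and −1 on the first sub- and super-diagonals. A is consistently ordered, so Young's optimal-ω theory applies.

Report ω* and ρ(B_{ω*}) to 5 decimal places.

ρ_J = max_k |cos(kπ/83)| = cos(π/83) = 0.99928
√(1−ρ_J²) = |sin(π/83)| = 0.037841
ω* = 2/(1 + 0.037841) = 2/1.037841 = 1.92708.
Hence ρ(B_{ω*}) = 1.92708 − 1 = 0.92708.

ω* = 1.92708, ρ_SOR = 0.92708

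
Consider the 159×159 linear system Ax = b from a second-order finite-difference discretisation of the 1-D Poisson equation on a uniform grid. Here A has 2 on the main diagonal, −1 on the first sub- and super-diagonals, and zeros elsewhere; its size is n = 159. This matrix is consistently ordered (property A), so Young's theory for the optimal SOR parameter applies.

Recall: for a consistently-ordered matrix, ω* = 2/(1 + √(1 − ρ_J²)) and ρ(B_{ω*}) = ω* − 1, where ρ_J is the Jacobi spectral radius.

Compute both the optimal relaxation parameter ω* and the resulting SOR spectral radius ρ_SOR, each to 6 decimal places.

ω* = 1.961489, ρ_SOR = 0.961489

ρ_J = max_k |cos(kπ/160)| = cos(π/160) = 0.999807
1 − cos²(π/160) = sin²(π/160) ⇒ √(1−ρ_J²) = sin(π/160) = 0.0196337.
Young: ω* = 2/(1+√(1−ρ_J²)) = 2/(1+0.0196337) = 2/1.0196337 = 1.961489.
ρ_SOR = ω* − 1 = 1.961489 − 1 = 0.961489.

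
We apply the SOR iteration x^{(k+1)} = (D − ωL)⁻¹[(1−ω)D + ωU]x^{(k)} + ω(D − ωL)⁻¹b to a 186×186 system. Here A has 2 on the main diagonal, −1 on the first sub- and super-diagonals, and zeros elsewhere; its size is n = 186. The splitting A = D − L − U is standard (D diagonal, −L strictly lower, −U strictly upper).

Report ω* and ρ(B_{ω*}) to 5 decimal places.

n=186: λ(B_J) = 1 − λ(A)/2 = cos(kπ/187); k=1 gives ρ_J = 0.99986.
√(1−ρ_J²) = |sin(π/187)| = 0.016799
Young: ω* = 2/(1+√(1−ρ_J²)) = 2/(1+0.016799) = 2/1.016799 = 1.96696.
[ρ_SOR] ω* − 1 = 0.96696.

ω* = 1.96696, ρ_SOR = 0.96696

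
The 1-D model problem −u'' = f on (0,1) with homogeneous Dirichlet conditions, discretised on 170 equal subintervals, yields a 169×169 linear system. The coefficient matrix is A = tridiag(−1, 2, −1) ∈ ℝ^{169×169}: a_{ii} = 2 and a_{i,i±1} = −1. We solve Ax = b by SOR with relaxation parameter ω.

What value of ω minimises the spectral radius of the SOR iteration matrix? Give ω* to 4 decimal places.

spectrum of D⁻¹(L+U) = {cos(kπ/170) : 1≤k≤169}; ρ_J = cos(π/170) = 0.9998.
√(1−ρ_J²) simplifies to sin(π/170) = 0.01848.
So ω* = 2/1.01848 = 1.9637 (Young).
and ρ(B_{ω*}) = 1.9637 − 1 = 0.9637.

ω* = 1.9637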